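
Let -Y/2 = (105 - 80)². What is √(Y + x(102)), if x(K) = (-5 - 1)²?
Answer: I*√1214 ≈ 34.843*I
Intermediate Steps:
Y = -1250 (Y = -2*(105 - 80)² = -2*25² = -2*625 = -1250)
x(K) = 36 (x(K) = (-6)² = 36)
√(Y + x(102)) = √(-1250 + 36) = √(-1214) = I*√1214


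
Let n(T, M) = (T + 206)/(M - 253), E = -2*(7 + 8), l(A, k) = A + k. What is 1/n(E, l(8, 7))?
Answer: -119/88 ≈ -1.3523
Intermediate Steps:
E = -30 (E = -2*15 = -30)
n(T, M) = (206 + T)/(-253 + M)
1/n(E, l(8, 7)) = 1/((206 - 30)/(-253 + (8 + 7))) = 1/(176/(-253 + 15)) = 1/(176/(-238)) = 1/(-1/238*176) = 1/(-88/119) = -119/88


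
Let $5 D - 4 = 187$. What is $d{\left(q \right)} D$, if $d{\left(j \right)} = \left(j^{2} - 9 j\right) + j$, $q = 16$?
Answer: $\frac{24448}{5} \approx 4889.6$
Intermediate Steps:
$D = \frac{191}{5}$ ($D = \frac{4}{5} + \frac{1}{5} \cdot 187 = \frac{4}{5} + \frac{187}{5} = \frac{191}{5} \approx 38.2$)
$d{\left(j \right)} = j^{2} - 8 j$
$d{\left(q \right)} D = 16 \left(-8 + 16\right) \frac{191}{5} = 16 \cdot 8 \cdot \frac{191}{5} = 128 \cdot \frac{191}{5} = \frac{24448}{5}$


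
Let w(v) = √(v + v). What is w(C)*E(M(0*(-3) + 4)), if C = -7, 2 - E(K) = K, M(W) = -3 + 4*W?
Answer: -11*I*√14 ≈ -41.158*I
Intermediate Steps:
E(K) = 2 - K
w(v) = √2*√v (w(v) = √(2*v) = √2*√v)
w(C)*E(M(0*(-3) + 4)) = (√2*√(-7))*(2 - (-3 + 4*(0*(-3) + 4))) = (√2*(I*√7))*(2 - (-3 + 4*(0 + 4))) = (I*√14)*(2 - (-3 + 4*4)) = (I*√14)*(2 - (-3 + 16)) = (I*√14)*(2 - 1*13) = (I*√14)*(2 - 13) = (I*√14)*(-11) = -11*I*√14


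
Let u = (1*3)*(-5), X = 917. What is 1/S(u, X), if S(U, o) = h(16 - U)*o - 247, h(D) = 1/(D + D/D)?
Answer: -32/6987 ≈ -0.0045799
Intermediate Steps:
u = -15 (u = 3*(-5) = -15)
h(D) = 1/(1 + D) (h(D) = 1/(D + 1) = 1/(1 + D))
S(U, o) = -247 + o/(17 - U) (S(U, o) = o/(1 + (16 - U)) - 247 = o/(17 - U) - 247 = -247 + o/(17 - U))
1/S(u, X) = 1/((4199 - 1*917 - 247*(-15))/(-17 - 15)) = 1/((4199 - 917 + 3705)/(-32)) = 1/(-1/32*6987) = 1/(-6987/32) = -32/6987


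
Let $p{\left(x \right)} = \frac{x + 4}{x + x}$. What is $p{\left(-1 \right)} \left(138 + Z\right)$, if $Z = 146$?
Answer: $-426$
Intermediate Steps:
$p{\left(x \right)} = \frac{4 + x}{2 x}$
$p{\left(-1 \right)} \left(138 + Z\right) = \frac{4 - 1}{2 \left(-1\right)} \left(138 + 146\right) = \frac{1}{2} \left(-1\right) 3 \cdot 284 = \left(- \frac{3}{2}\right) 284 = -426$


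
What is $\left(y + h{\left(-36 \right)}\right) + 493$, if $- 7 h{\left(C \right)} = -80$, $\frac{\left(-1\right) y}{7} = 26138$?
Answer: $- \frac{1277231}{7} \approx -1.8246 \cdot 10^{5}$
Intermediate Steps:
$y = -182966$ ($y = \left(-7\right) 26138 = -182966$)
$h{\left(C \right)} = \frac{80}{7}$ ($h{\left(C \right)} = \left(- \frac{1}{7}\right) \left(-80\right) = \frac{80}{7}$)
$\left(y + h{\left(-36 \right)}\right) + 493 = \left(-182966 + \frac{80}{7}\right) + 493 = - \frac{1280682}{7} + 493 = - \frac{1277231}{7}$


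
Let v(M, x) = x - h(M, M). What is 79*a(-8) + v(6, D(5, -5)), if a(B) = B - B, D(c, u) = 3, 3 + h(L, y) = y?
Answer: 0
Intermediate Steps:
h(L, y) = -3 + y
a(B) = 0
v(M, x) = 3 + x - M (v(M, x) = x - (-3 + M) = x + (3 - M) = 3 + x - M)
79*a(-8) + v(6, D(5, -5)) = 79*0 + (3 + 3 - 1*6) = 0 + (3 + 3 - 6) = 0 + 0 = 0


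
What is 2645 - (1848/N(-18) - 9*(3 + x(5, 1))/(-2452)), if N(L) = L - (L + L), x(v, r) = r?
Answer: 4675324/1839 ≈ 2542.3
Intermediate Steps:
N(L) = -L (N(L) = L - 2*L = -L)
2645 - (1848/N(-18) - 9*(3 + x(5, 1))/(-2452)) = 2645 - (1848/((-1*(-18))) - 9*(3 + 1)/(-2452)) = 2645 - (1848/18 - 9*4*(-1/2452)) = 2645 - (1848*(1/18) - 36*(-1/2452)) = 2645 - (308/3 + 9/613) = 2645 - 1*188831/1839 = 2645 - 188831/1839 = 4675324/1839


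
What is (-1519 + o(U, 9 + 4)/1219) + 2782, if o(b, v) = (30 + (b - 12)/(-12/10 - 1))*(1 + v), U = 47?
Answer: 16937737/13409 ≈ 1263.2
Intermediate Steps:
o(b, v) = (1 + v)*(390/11 - 5*b/11) (o(b, v) = (30 + (-12 + b)/(-12*1/10 - 1))*(1 + v) = (30 + (-12 + b)/(-6/5 - 1))*(1 + v) = (30 + (-12 + b)/(-11/5))*(1 + v) = (30 + (-12 + b)*(-5/11))*(1 + v) = (30 + (60/11 - 5*b/11))*(1 + v) = (390/11 - 5*b/11)*(1 + v) = (1 + v)*(390/11 - 5*b/11))
(-1519 + o(U, 9 + 4)/1219) + 2782 = (-1519 + (390/11 - 5/11*47 + 390*(9 + 4)/11 - 5/11*47*(9 + 4))/1219) + 2782 = (-1519 + (390/11 - 235/11 + (390/11)*13 - 5/11*47*13)*(1/1219)) + 2782 = (-1519 + (390/11 - 235/11 + 5070/11 - 3055/11)*(1/1219)) + 2782 = (-1519 + (2170/11)*(1/1219)) + 2782 = (-1519 + 2170/13409) + 2782 = -20366101/13409 + 2782 = 16937737/13409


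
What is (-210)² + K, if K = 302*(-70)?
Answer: 22960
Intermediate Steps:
K = -21140
(-210)² + K = (-210)² - 21140 = 44100 - 21140 = 22960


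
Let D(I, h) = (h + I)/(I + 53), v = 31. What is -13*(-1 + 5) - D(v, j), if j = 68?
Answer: -1489/28 ≈ -53.179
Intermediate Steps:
D(I, h) = (I + h)/(53 + I)
-13*(-1 + 5) - D(v, j) = -13*(-1 + 5) - (31 + 68)/(53 + 31) = -13*4 - 99/84 = -52 - 99/84 = -52 - 1*33/28 = -52 - 33/28 = -1489/28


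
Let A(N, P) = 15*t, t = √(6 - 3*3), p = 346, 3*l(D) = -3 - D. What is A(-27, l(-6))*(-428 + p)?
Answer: -1230*I*√3 ≈ -2130.4*I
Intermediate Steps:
l(D) = -1 - D/3 (l(D) = (-3 - D)/3 = -1 - D/3)
t = I*√3 (t = √(6 - 9) = √(-3) = I*√3 ≈ 1.732*I)
A(N, P) = 15*I*√3 (A(N, P) = 15*(I*√3) = 15*I*√3)
A(-27, l(-6))*(-428 + p) = (15*I*√3)*(-428 + 346) = (15*I*√3)*(-82) = -1230*I*√3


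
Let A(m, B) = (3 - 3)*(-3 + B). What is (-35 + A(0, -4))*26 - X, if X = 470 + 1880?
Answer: -3260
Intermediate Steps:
A(m, B) = 0 (A(m, B) = 0*(-3 + B) = 0)
X = 2350
(-35 + A(0, -4))*26 - X = (-35 + 0)*26 - 1*2350 = -35*26 - 2350 = -910 - 2350 = -3260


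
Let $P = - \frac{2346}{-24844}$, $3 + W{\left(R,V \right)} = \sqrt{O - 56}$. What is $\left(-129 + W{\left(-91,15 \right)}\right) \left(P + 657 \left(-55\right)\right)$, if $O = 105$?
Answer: $\frac{56108474625}{12422} \approx 4.5169 \cdot 10^{6}$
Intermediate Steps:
$W{\left(R,V \right)} = 4$ ($W{\left(R,V \right)} = -3 + \sqrt{105 - 56} = -3 + \sqrt{49} = -3 + 7 = 4$)
$P = \frac{1173}{12422}$ ($P = \left(-2346\right) \left(- \frac{1}{24844}\right) = \frac{1173}{12422} \approx 0.094429$)
$\left(-129 + W{\left(-91,15 \right)}\right) \left(P + 657 \left(-55\right)\right) = \left(-129 + 4\right) \left(\frac{1173}{12422} + 657 \left(-55\right)\right) = - 125 \left(\frac{1173}{12422} - 36135\right) = \left(-125\right) \left(- \frac{448867797}{12422}\right) = \frac{56108474625}{12422}$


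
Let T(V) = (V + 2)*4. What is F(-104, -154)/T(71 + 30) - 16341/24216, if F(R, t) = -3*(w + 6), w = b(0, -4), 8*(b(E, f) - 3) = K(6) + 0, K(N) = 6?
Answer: -1240135/1662832 ≈ -0.74580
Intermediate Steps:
b(E, f) = 15/4 (b(E, f) = 3 + (6 + 0)/8 = 3 + (⅛)*6 = 3 + ¾ = 15/4)
w = 15/4 ≈ 3.7500
F(R, t) = -117/4 (F(R, t) = -3*(15/4 + 6) = -3*39/4 = -117/4)
T(V) = 8 + 4*V (T(V) = (2 + V)*4 = 8 + 4*V)
F(-104, -154)/T(71 + 30) - 16341/24216 = -117/(4*(8 + 4*(71 + 30))) - 16341/24216 = -117/(4*(8 + 4*101)) - 16341*1/24216 = -117/(4*(8 + 404)) - 5447/8072 = -117/4/412 - 5447/8072 = -117/4*1/412 - 5447/8072 = -117/1648 - 5447/8072 = -1240135/1662832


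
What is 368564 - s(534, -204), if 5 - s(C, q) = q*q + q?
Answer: 409971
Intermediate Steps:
s(C, q) = 5 - q - q² (s(C, q) = 5 - (q*q + q) = 5 - (q² + q) = 5 - (q + q²) = 5 + (-q - q²) = 5 - q - q²)
368564 - s(534, -204) = 368564 - (5 - 1*(-204) - 1*(-204)²) = 368564 - (5 + 204 - 1*41616) = 368564 - (5 + 204 - 41616) = 368564 - 1*(-41407) = 368564 + 41407 = 409971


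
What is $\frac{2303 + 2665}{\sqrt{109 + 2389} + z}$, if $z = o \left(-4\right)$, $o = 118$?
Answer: $- \frac{1172448}{110143} - \frac{2484 \sqrt{2498}}{110143} \approx -11.772$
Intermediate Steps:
$z = -472$ ($z = 118 \left(-4\right) = -472$)
$\frac{2303 + 2665}{\sqrt{109 + 2389} + z} = \frac{2303 + 2665}{\sqrt{109 + 2389} - 472} = \frac{4968}{\sqrt{2498} - 472} = \frac{4968}{-472 + \sqrt{2498}}$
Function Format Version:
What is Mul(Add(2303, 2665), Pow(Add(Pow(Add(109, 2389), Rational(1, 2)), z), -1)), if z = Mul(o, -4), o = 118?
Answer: Add(Rational(-1172448, 110143), Mul(Rational(-2484, 110143), Pow(2498, Rational(1, 2)))) ≈ -11.772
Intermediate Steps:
z = -472 (z = Mul(118, -4) = -472)
Mul(Add(2303, 2665), Pow(Add(Pow(Add(109, 2389), Rational(1, 2)), z), -1)) = Mul(Add(2303, 2665), Pow(Add(Pow(Add(109, 2389), Rational(1, 2)), -472), -1)) = Mul(4968, Pow(Add(Pow(2498, Rational(1, 2)), -472), -1)) = Mul(4968, Pow(Add(-472, Pow(2498, Rational(1, 2))), -1))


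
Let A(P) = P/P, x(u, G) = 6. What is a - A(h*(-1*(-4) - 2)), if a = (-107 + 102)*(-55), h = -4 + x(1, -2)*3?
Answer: 274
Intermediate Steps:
h = 14 (h = -4 + 6*3 = -4 + 18 = 14)
A(P) = 1
a = 275 (a = -5*(-55) = 275)
a - A(h*(-1*(-4) - 2)) = 275 - 1*1 = 275 - 1 = 274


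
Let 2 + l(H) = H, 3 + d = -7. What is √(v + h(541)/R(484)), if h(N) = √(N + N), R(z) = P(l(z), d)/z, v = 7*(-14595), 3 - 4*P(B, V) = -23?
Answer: √(-17265885 + 12584*√1082)/13 ≈ 315.78*I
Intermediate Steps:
d = -10 (d = -3 - 7 = -10)
l(H) = -2 + H
P(B, V) = 13/2 (P(B, V) = ¾ - ¼*(-23) = ¾ + 23/4 = 13/2)
v = -102165
R(z) = 13/(2*z)
h(N) = √2*√N (h(N) = √(2*N) = √2*√N)
√(v + h(541)/R(484)) = √(-102165 + (√2*√541)/(((13/2)/484))) = √(-102165 + √1082/(((13/2)*(1/484)))) = √(-102165 + √1082/(13/968)) = √(-102165 + √1082*(968/13)) = √(-102165 + 968*√1082/13)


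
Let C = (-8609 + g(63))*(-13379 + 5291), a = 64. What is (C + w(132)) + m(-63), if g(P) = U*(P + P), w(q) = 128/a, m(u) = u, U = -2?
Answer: 71667707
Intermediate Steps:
w(q) = 2 (w(q) = 128/64 = 128*(1/64) = 2)
g(P) = -4*P (g(P) = -2*(P + P) = -4*P)
C = 71667768 (C = (-8609 - 4*63)*(-13379 + 5291) = (-8609 - 252)*(-8088) = -8861*(-8088) = 71667768)
(C + w(132)) + m(-63) = (71667768 + 2) - 63 = 71667770 - 63 = 71667707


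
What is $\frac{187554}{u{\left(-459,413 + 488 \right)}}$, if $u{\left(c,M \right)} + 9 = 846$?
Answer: $\frac{62518}{279} \approx 224.08$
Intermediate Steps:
$u{\left(c,M \right)} = 837$ ($u{\left(c,M \right)} = -9 + 846 = 837$)
$\frac{187554}{u{\left(-459,413 + 488 \right)}} = \frac{187554}{837} = 187554 \cdot \frac{1}{837} = \frac{62518}{279}$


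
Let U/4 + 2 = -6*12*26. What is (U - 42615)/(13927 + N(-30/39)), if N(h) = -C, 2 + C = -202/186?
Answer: -4660323/1295498 ≈ -3.5973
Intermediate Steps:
U = -7496 (U = -8 + 4*(-6*12*26) = -8 + 4*(-72*26) = -8 + 4*(-1872) = -8 - 7488 = -7496)
C = -287/93 (C = -2 - 202/186 = -2 - 202*1/186 = -2 - 101/93 = -287/93 ≈ -3.0860)
N(h) = 287/93 (N(h) = -1*(-287/93) = 287/93)
(U - 42615)/(13927 + N(-30/39)) = (-7496 - 42615)/(13927 + 287/93) = -50111/1295498/93 = -50111*93/1295498 = -4660323/1295498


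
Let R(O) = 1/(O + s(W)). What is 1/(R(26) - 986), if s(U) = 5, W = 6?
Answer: -31/30565 ≈ -0.0010142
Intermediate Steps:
R(O) = 1/(5 + O) (R(O) = 1/(O + 5) = 1/(5 + O))
1/(R(26) - 986) = 1/(1/(5 + 26) - 986) = 1/(1/31 - 986) = 1/(-30565/31) = -31/30565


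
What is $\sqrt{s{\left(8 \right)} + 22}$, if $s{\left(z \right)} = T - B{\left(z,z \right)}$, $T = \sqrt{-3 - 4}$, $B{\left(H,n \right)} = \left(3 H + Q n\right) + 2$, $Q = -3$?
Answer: $\sqrt{20 + i \sqrt{7}} \approx 4.4819 + 0.29516 i$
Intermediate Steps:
$B{\left(H,n \right)} = 2 - 3 n + 3 H$ ($B{\left(H,n \right)} = \left(3 H - 3 n\right) + 2 = \left(- 3 n + 3 H\right) + 2 = 2 - 3 n + 3 H$)
$T = i \sqrt{7}$ ($T = \sqrt{-7} = i \sqrt{7} \approx 2.6458 i$)
$s{\left(z \right)} = -2 + i \sqrt{7}$ ($s{\left(z \right)} = i \sqrt{7} - \left(2 - 3 z + 3 z\right) = i \sqrt{7} - 2 = -2 + i \sqrt{7}$)
$\sqrt{s{\left(8 \right)} + 22} = \sqrt{\left(-2 + i \sqrt{7}\right) + 22} = \sqrt{20 + i \sqrt{7}}$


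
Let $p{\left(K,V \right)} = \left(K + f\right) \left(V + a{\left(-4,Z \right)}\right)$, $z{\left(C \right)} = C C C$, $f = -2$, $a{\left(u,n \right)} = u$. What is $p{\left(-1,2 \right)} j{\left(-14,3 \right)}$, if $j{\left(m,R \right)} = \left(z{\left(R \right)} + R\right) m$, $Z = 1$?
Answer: $-2520$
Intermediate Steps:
$z{\left(C \right)} = C^{3}$ ($z{\left(C \right)} = C^{2} C = C^{3}$)
$p{\left(K,V \right)} = \left(-4 + V\right) \left(-2 + K\right)$ ($p{\left(K,V \right)} = \left(K - 2\right) \left(V - 4\right) = \left(-2 + K\right) \left(-4 + V\right) = \left(-4 + V\right) \left(-2 + K\right)$)
$j{\left(m,R \right)} = m \left(R + R^{3}\right)$ ($j{\left(m,R \right)} = \left(R^{3} + R\right) m = \left(R + R^{3}\right) m = m \left(R + R^{3}\right)$)
$p{\left(-1,2 \right)} j{\left(-14,3 \right)} = \left(8 - -4 - 4 - 2\right) 3 \left(-14\right) \left(1 + 3^{2}\right) = \left(8 + 4 - 4 - 2\right) 3 \left(-14\right) \left(1 + 9\right) = 6 \cdot 3 \left(-14\right) 10 = 6 \left(-420\right) = -2520$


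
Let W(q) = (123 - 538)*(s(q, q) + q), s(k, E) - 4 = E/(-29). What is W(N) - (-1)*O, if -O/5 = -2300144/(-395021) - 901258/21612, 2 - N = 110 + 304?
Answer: 1841124412082075/11253573714 ≈ 1.6360e+5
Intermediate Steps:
s(k, E) = 4 - E/29 (s(k, E) = 4 + E/(-29) = 4 + E*(-1/29) = 4 - E/29)
N = -412 (N = 2 - (110 + 304) = 2 - 1*414 = 2 - 414 = -412)
O = 69614800975/388054266 (O = -5*(-2300144/(-395021) - 901258/21612) = -5*(-2300144*(-1/395021) - 901258*1/21612) = -5*(209104/35911 - 450629/10806) = -5*(-13922960195/388054266) = 69614800975/388054266 ≈ 179.39)
W(q) = -1660 - 11620*q/29 (W(q) = (123 - 538)*((4 - q/29) + q) = -415*(4 + 28*q/29) = -1660 - 11620*q/29)
W(N) - (-1)*O = (-1660 - 11620/29*(-412)) - (-1)*69614800975/388054266 = (-1660 + 4787440/29) - 1*(-69614800975/388054266) = 4739300/29 + 69614800975/388054266 = 1841124412082075/11253573714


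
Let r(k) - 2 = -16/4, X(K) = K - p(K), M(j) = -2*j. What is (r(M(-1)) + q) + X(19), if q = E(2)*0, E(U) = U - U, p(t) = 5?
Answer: 12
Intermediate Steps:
E(U) = 0
X(K) = -5 + K (X(K) = K - 1*5 = K - 5 = -5 + K)
r(k) = -2 (r(k) = 2 - 16/4 = 2 - 16*¼ = 2 - 4 = -2)
q = 0 (q = 0*0 = 0)
(r(M(-1)) + q) + X(19) = (-2 + 0) + (-5 + 19) = -2 + 14 = 12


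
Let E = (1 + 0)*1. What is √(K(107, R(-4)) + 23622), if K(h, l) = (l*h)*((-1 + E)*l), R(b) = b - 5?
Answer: √23622 ≈ 153.69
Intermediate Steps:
R(b) = -5 + b
E = 1 (E = 1*1 = 1)
K(h, l) = 0 (K(h, l) = (l*h)*((-1 + 1)*l) = (h*l)*(0*l) = (h*l)*0 = 0)
√(K(107, R(-4)) + 23622) = √(0 + 23622) = √23622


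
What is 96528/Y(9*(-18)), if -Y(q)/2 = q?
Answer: 8044/27 ≈ 297.93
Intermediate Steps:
Y(q) = -2*q
96528/Y(9*(-18)) = 96528/((-18*(-18))) = 96528/((-2*(-162))) = 96528/324 = 96528*(1/324) = 8044/27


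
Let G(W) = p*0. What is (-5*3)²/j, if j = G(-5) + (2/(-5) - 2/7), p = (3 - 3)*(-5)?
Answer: -2625/8 ≈ -328.13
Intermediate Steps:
p = 0 (p = 0*(-5) = 0)
G(W) = 0 (G(W) = 0*0 = 0)
j = -24/35 (j = 0 + (2/(-5) - 2/7) = 0 + (2*(-⅕) - 2*⅐) = 0 + (-⅖ - 2/7) = 0 - 24/35 = -24/35 ≈ -0.68571)
(-5*3)²/j = (-5*3)²/(-24/35) = (-15)²*(-35/24) = 225*(-35/24) = -2625/8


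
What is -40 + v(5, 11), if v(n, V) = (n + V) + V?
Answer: -13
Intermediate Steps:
v(n, V) = n + 2*V (v(n, V) = (V + n) + V = n + 2*V)
-40 + v(5, 11) = -40 + (5 + 2*11) = -40 + (5 + 22) = -40 + 27 = -13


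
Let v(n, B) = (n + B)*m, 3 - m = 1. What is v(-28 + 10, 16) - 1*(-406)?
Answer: 402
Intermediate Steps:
m = 2 (m = 3 - 1*1 = 3 - 1 = 2)
v(n, B) = 2*B + 2*n (v(n, B) = (n + B)*2 = (B + n)*2 = 2*B + 2*n)
v(-28 + 10, 16) - 1*(-406) = (2*16 + 2*(-28 + 10)) - 1*(-406) = (32 + 2*(-18)) + 406 = (32 - 36) + 406 = -4 + 406 = 402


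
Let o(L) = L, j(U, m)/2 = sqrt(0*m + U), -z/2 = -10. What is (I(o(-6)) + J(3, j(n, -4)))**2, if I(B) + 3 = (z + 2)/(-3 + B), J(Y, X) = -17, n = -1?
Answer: 40804/81 ≈ 503.75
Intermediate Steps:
z = 20 (z = -2*(-10) = 20)
j(U, m) = 2*sqrt(U) (j(U, m) = 2*sqrt(0*m + U) = 2*sqrt(0 + U) = 2*sqrt(U))
I(B) = -3 + 22/(-3 + B) (I(B) = -3 + (20 + 2)/(-3 + B) = -3 + 22/(-3 + B))
(I(o(-6)) + J(3, j(n, -4)))**2 = ((31 - 3*(-6))/(-3 - 6) - 17)**2 = ((31 + 18)/(-9) - 17)**2 = (-1/9*49 - 17)**2 = (-49/9 - 17)**2 = (-202/9)**2 = 40804/81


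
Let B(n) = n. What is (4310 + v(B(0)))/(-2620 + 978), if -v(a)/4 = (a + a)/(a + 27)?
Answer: -2155/821 ≈ -2.6248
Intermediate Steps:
v(a) = -8*a/(27 + a) (v(a) = -4*(a + a)/(a + 27) = -4*2*a/(27 + a) = -8*a/(27 + a))
(4310 + v(B(0)))/(-2620 + 978) = (4310 - 8*0/(27 + 0))/(-2620 + 978) = (4310 - 8*0/27)/(-1642) = (4310 - 8*0*1/27)*(-1/1642) = (4310 + 0)*(-1/1642) = 4310*(-1/1642) = -2155/821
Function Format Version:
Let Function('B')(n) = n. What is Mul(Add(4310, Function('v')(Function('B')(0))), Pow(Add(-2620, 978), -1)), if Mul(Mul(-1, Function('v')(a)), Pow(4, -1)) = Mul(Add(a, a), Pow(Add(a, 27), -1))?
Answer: Rational(-2155, 821) ≈ -2.6248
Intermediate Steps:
Function('v')(a) = Mul(-8, a, Pow(Add(27, a), -1)) (Function('v')(a) = Mul(-4, Mul(Add(a, a), Pow(Add(a, 27), -1))) = Mul(-4, Mul(Mul(2, a), Pow(Add(27, a), -1))) = Mul(-4, Mul(2, a, Pow(Add(27, a), -1))) = Mul(-8, a, Pow(Add(27, a), -1)))
Mul(Add(4310, Function('v')(Function('B')(0))), Pow(Add(-2620, 978), -1)) = Mul(Add(4310, Mul(-8, 0, Pow(Add(27, 0), -1))), Pow(Add(-2620, 978), -1)) = Mul(Add(4310, Mul(-8, 0, Pow(27, -1))), Pow(-1642, -1)) = Mul(Add(4310, Mul(-8, 0, Rational(1, 27))), Rational(-1, 1642)) = Mul(Add(4310, 0), Rational(-1, 1642)) = Mul(4310, Rational(-1, 1642)) = Rational(-2155, 821)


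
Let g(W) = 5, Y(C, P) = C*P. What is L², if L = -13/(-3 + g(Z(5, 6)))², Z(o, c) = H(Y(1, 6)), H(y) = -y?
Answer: 169/16 ≈ 10.563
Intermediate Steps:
Z(o, c) = -6
L = -13/4 (L = -13/(-3 + 5)² = -13/(2²) = -13/4 ≈ -3.2500)
L² = (-13/4)² = 169/16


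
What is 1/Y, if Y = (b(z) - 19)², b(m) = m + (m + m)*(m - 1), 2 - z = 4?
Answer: 1/81 ≈ 0.012346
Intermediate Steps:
z = -2 (z = 2 - 1*4 = 2 - 4 = -2)
b(m) = m + 2*m*(-1 + m) (b(m) = m + (2*m)*(-1 + m) = m + 2*m*(-1 + m))
Y = 81 (Y = (-2*(-1 + 2*(-2)) - 19)² = (-2*(-1 - 4) - 19)² = (-2*(-5) - 19)² = (10 - 19)² = (-9)² = 81)
1/Y = 1/81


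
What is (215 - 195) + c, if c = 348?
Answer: 368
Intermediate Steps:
(215 - 195) + c = (215 - 195) + 348 = 20 + 348 = 368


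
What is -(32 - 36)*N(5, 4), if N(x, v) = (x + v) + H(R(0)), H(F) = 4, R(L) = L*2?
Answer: 52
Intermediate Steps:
R(L) = 2*L
N(x, v) = 4 + v + x (N(x, v) = (x + v) + 4 = (v + x) + 4 = 4 + v + x)
-(32 - 36)*N(5, 4) = -(32 - 36)*(4 + 4 + 5) = -(-4)*13 = -1*(-52) = 52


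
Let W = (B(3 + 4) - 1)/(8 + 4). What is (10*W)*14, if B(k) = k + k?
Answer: 455/3 ≈ 151.67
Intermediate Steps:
B(k) = 2*k
W = 13/12 (W = (2*(3 + 4) - 1)/(8 + 4) = (2*7 - 1)/12 = (14 - 1)*(1/12) = 13*(1/12) = 13/12 ≈ 1.0833)
(10*W)*14 = (10*(13/12))*14 = (65/6)*14 = 455/3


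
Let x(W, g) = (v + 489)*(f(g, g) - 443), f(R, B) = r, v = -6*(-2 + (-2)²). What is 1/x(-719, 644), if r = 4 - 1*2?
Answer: -1/210357 ≈ -4.7538e-6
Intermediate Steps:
r = 2 (r = 4 - 2 = 2)
v = -12 (v = -6*(-2 + 4) = -6*2 = -12)
f(R, B) = 2
x(W, g) = -210357 (x(W, g) = (-12 + 489)*(2 - 443) = 477*(-441) = -210357)
1/x(-719, 644) = 1/(-210357) = -1/210357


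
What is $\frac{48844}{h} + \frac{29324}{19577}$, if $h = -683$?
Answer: $- \frac{936190696}{13371091} \approx -70.016$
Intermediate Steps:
$\frac{48844}{h} + \frac{29324}{19577} = \frac{48844}{-683} + \frac{29324}{19577} = 48844 \left(- \frac{1}{683}\right) + 29324 \cdot \frac{1}{19577} = - \frac{48844}{683} + \frac{29324}{19577} = - \frac{936190696}{13371091}$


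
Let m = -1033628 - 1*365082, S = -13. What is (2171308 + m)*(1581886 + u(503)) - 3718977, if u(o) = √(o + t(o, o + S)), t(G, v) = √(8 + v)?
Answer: 1222158240851 + 772598*√(503 + √498) ≈ 1.2222e+12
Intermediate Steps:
m = -1398710 (m = -1033628 - 365082 = -1398710)
u(o) = √(o + √(-5 + o)) (u(o) = √(o + √(8 + (o - 13))) = √(o + √(8 + (-13 + o))) = √(o + √(-5 + o)))
(2171308 + m)*(1581886 + u(503)) - 3718977 = (2171308 - 1398710)*(1581886 + √(503 + √(-5 + 503))) - 3718977 = 772598*(1581886 + √(503 + √498)) - 3718977 = (1222161959828 + 772598*√(503 + √498)) - 3718977 = 1222158240851 + 772598*√(503 + √498)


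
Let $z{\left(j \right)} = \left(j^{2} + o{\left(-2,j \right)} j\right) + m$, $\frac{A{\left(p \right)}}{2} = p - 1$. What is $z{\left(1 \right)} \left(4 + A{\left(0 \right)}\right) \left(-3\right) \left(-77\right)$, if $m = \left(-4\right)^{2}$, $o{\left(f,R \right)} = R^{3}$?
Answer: $8316$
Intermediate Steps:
$A{\left(p \right)} = -2 + 2 p$ ($A{\left(p \right)} = 2 \left(p - 1\right) = 2 \left(-1 + p\right) = -2 + 2 p$)
$m = 16$
$z{\left(j \right)} = 16 + j^{2} + j^{4}$ ($z{\left(j \right)} = \left(j^{2} + j^{3} j\right) + 16 = \left(j^{2} + j^{4}\right) + 16 = 16 + j^{2} + j^{4}$)
$z{\left(1 \right)} \left(4 + A{\left(0 \right)}\right) \left(-3\right) \left(-77\right) = \left(16 + 1^{2} + 1^{4}\right) \left(4 + \left(-2 + 2 \cdot 0\right)\right) \left(-3\right) \left(-77\right) = \left(16 + 1 + 1\right) \left(4 + \left(-2 + 0\right)\right) \left(-3\right) \left(-77\right) = 18 \left(4 - 2\right) \left(-3\right) \left(-77\right) = 18 \cdot 2 \left(-3\right) \left(-77\right) = 18 \left(-6\right) \left(-77\right) = \left(-108\right) \left(-77\right) = 8316$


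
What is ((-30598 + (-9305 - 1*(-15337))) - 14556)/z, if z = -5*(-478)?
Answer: -19561/1195 ≈ -16.369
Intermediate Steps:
z = 2390
((-30598 + (-9305 - 1*(-15337))) - 14556)/z = ((-30598 + (-9305 - 1*(-15337))) - 14556)/2390 = ((-30598 + (-9305 + 15337)) - 14556)*(1/2390) = ((-30598 + 6032) - 14556)*(1/2390) = (-24566 - 14556)*(1/2390) = -39122*1/2390 = -19561/1195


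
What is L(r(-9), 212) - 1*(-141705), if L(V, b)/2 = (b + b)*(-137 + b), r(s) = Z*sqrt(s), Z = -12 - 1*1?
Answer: 205305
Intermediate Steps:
Z = -13 (Z = -12 - 1 = -13)
r(s) = -13*sqrt(s)
L(V, b) = 4*b*(-137 + b) (L(V, b) = 2*((b + b)*(-137 + b)) = 2*((2*b)*(-137 + b)) = 2*(2*b*(-137 + b)) = 4*b*(-137 + b))
L(r(-9), 212) - 1*(-141705) = 4*212*(-137 + 212) - 1*(-141705) = 4*212*75 + 141705 = 63600 + 141705 = 205305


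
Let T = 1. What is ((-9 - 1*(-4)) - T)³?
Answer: -216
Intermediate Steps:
((-9 - 1*(-4)) - T)³ = ((-9 - 1*(-4)) - 1*1)³ = ((-9 + 4) - 1)³ = (-5 - 1)³ = (-6)³ = -216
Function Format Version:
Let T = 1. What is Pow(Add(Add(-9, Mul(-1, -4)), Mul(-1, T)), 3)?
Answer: -216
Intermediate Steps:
Pow(Add(Add(-9, Mul(-1, -4)), Mul(-1, T)), 3) = Pow(Add(Add(-9, Mul(-1, -4)), Mul(-1, 1)), 3) = Pow(Add(Add(-9, 4), -1), 3) = Pow(Add(-5, -1), 3) = Pow(-6, 3) = -216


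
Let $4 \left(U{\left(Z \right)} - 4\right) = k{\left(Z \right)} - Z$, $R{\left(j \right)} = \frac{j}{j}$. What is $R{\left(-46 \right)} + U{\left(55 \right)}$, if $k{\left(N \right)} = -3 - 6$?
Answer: $-11$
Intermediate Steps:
$k{\left(N \right)} = -9$ ($k{\left(N \right)} = -3 - 6 = -9$)
$R{\left(j \right)} = 1$
$U{\left(Z \right)} = \frac{7}{4} - \frac{Z}{4}$ ($U{\left(Z \right)} = 4 + \frac{-9 - Z}{4} = 4 - \left(\frac{9}{4} + \frac{Z}{4}\right) = \frac{7}{4} - \frac{Z}{4}$)
$R{\left(-46 \right)} + U{\left(55 \right)} = 1 + \left(\frac{7}{4} - \frac{55}{4}\right) = 1 - 12 = -11$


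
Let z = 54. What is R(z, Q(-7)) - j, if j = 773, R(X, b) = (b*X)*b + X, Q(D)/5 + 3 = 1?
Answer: 4681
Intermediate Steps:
Q(D) = -10 (Q(D) = -15 + 5*1 = -15 + 5 = -10)
R(X, b) = X + X*b² (R(X, b) = (X*b)*b + X = X*b² + X = X + X*b²)
R(z, Q(-7)) - j = 54*(1 + (-10)²) - 1*773 = 54*(1 + 100) - 773 = 54*101 - 773 = 5454 - 773 = 4681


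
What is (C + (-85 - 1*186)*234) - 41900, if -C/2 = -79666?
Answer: 54018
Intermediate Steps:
C = 159332 (C = -2*(-79666) = 159332)
(C + (-85 - 1*186)*234) - 41900 = (159332 + (-85 - 1*186)*234) - 41900 = (159332 + (-85 - 186)*234) - 41900 = (159332 - 271*234) - 41900 = (159332 - 63414) - 41900 = 95918 - 41900 = 54018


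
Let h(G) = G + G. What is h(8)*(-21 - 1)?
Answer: -352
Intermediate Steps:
h(G) = 2*G
h(8)*(-21 - 1) = (2*8)*(-21 - 1) = 16*(-22) = -352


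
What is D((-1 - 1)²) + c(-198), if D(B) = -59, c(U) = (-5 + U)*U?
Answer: 40135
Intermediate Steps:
c(U) = U*(-5 + U)
D((-1 - 1)²) + c(-198) = -59 - 198*(-5 - 198) = -59 - 198*(-203) = -59 + 40194 = 40135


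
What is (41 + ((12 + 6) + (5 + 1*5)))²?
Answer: 4761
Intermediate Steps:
(41 + ((12 + 6) + (5 + 1*5)))² = (41 + (18 + (5 + 5)))² = (41 + (18 + 10))² = (41 + 28)² = 69² = 4761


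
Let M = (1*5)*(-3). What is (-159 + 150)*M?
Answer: 135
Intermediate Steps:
M = -15 (M = 5*(-3) = -15)
(-159 + 150)*M = (-159 + 150)*(-15) = -9*(-15) = 135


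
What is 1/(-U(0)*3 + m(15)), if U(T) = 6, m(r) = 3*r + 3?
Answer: 1/30 ≈ 0.033333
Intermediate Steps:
m(r) = 3 + 3*r
1/(-U(0)*3 + m(15)) = 1/(-1*6*3 + (3 + 3*15)) = 1/(-6*3 + (3 + 45)) = 1/(-18 + 48) = 1/30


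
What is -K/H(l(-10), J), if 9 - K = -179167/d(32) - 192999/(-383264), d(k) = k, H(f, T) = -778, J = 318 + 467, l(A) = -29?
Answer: 134321221/18636212 ≈ 7.2075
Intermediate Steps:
J = 785
K = 134321221/23954 (K = 9 - (-179167/32 - 192999/(-383264)) = 9 - (-179167*1/32 - 192999*(-1/383264)) = 9 - (-179167/32 + 192999/383264) = 9 - 1*(-134105635/23954) = 9 + 134105635/23954 = 134321221/23954 ≈ 5607.5)
-K/H(l(-10), J) = -134321221/(23954*(-778)) = -134321221*(-1)/(23954*778) = -1*(-134321221/18636212) = 134321221/18636212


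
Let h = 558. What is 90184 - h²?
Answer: -221180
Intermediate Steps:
90184 - h² = 90184 - 1*558² = 90184 - 1*311364 = 90184 - 311364 = -221180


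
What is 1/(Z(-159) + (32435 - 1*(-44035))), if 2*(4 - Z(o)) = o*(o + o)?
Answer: 1/51193 ≈ 1.9534e-5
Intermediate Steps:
Z(o) = 4 - o² (Z(o) = 4 - o*(o + o)/2 = 4 - o*2*o/2 = 4 - o²)
1/(Z(-159) + (32435 - 1*(-44035))) = 1/((4 - 1*(-159)²) + (32435 - 1*(-44035))) = 1/((4 - 1*25281) + (32435 + 44035)) = 1/((4 - 25281) + 76470) = 1/(-25277 + 76470) = 1/51193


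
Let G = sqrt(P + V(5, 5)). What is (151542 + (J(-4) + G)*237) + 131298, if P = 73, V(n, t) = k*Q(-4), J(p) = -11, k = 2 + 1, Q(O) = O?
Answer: 280233 + 237*sqrt(61) ≈ 2.8208e+5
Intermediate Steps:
k = 3
V(n, t) = -12 (V(n, t) = 3*(-4) = -12)
G = sqrt(61) (G = sqrt(73 - 12) = sqrt(61) ≈ 7.8102)
(151542 + (J(-4) + G)*237) + 131298 = (151542 + (-11 + sqrt(61))*237) + 131298 = (151542 + (-2607 + 237*sqrt(61))) + 131298 = (148935 + 237*sqrt(61)) + 131298 = 280233 + 237*sqrt(61)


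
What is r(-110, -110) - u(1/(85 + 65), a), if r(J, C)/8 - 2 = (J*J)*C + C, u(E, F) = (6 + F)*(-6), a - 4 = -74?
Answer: -10649248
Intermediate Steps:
a = -70 (a = 4 - 74 = -70)
u(E, F) = -36 - 6*F
r(J, C) = 16 + 8*C + 8*C*J**2 (r(J, C) = 16 + 8*((J*J)*C + C) = 16 + 8*(J**2*C + C) = 16 + 8*(C*J**2 + C) = 16 + 8*(C + C*J**2) = 16 + (8*C + 8*C*J**2) = 16 + 8*C + 8*C*J**2)
r(-110, -110) - u(1/(85 + 65), a) = (16 + 8*(-110) + 8*(-110)*(-110)**2) - (-36 - 6*(-70)) = (16 - 880 + 8*(-110)*12100) - (-36 + 420) = (16 - 880 - 10648000) - 1*384 = -10648864 - 384 = -10649248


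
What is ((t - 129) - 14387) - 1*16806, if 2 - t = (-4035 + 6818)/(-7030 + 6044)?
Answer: -30878737/986 ≈ -31317.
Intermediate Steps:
t = 4755/986 (t = 2 - (-4035 + 6818)/(-7030 + 6044) = 2 - 2783/(-986) = 2 - 2783*(-1)/986 = 2 - 1*(-2783/986) = 2 + 2783/986 = 4755/986 ≈ 4.8225)
((t - 129) - 14387) - 1*16806 = ((4755/986 - 129) - 14387) - 1*16806 = (-122439/986 - 14387) - 16806 = -14308021/986 - 16806 = -30878737/986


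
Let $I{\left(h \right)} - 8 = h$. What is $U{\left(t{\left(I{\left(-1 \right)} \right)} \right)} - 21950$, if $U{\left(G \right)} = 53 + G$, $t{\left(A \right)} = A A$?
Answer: $-21848$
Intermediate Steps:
$I{\left(h \right)} = 8 + h$
$t{\left(A \right)} = A^{2}$
$U{\left(t{\left(I{\left(-1 \right)} \right)} \right)} - 21950 = \left(53 + \left(8 - 1\right)^{2}\right) - 21950 = \left(53 + 7^{2}\right) - 21950 = \left(53 + 49\right) - 21950 = 102 - 21950 = -21848$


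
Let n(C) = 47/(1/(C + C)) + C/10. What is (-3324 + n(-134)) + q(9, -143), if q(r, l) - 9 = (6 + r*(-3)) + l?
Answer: -80442/5 ≈ -16088.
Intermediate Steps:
q(r, l) = 15 + l - 3*r (q(r, l) = 9 + ((6 + r*(-3)) + l) = 9 + ((6 - 3*r) + l) = 9 + (6 + l - 3*r) = 15 + l - 3*r)
n(C) = 941*C/10 (n(C) = 47/(1/(2*C)) + C*(⅒) = 47/((1/(2*C))) + C/10 = 47*(2*C) + C/10 = 94*C + C/10 = 941*C/10)
(-3324 + n(-134)) + q(9, -143) = (-3324 + (941/10)*(-134)) + (15 - 143 - 3*9) = (-3324 - 63047/5) + (15 - 143 - 27) = -79667/5 - 155 = -80442/5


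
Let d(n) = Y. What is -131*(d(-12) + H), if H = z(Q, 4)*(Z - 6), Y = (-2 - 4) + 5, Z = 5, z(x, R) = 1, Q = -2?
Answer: 262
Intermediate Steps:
Y = -1 (Y = -6 + 5 = -1)
d(n) = -1
H = -1 (H = 1*(5 - 6) = 1*(-1) = -1)
-131*(d(-12) + H) = -131*(-1 - 1) = -131*(-2) = 262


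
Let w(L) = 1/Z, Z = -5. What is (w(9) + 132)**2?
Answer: 434281/25 ≈ 17371.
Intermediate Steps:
w(L) = -1/5 (w(L) = 1/(-5) = -1/5)
(w(9) + 132)**2 = (-1/5 + 132)**2 = (659/5)**2 = 434281/25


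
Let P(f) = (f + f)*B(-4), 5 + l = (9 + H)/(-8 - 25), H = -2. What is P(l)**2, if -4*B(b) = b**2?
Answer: 1893376/1089 ≈ 1738.6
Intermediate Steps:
l = -172/33 (l = -5 + (9 - 2)/(-8 - 25) = -5 + 7/(-33) = -5 + 7*(-1/33) = -5 - 7/33 = -172/33 ≈ -5.2121)
B(b) = -b**2/4
P(f) = -8*f (P(f) = (f + f)*(-1/4*(-4)**2) = (2*f)*(-1/4*16) = (2*f)*(-4) = -8*f)
P(l)**2 = (-8*(-172/33))**2 = (1376/33)**2 = 1893376/1089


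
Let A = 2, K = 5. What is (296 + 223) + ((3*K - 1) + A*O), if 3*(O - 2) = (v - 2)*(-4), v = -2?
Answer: 1643/3 ≈ 547.67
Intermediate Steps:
O = 22/3 (O = 2 + ((-2 - 2)*(-4))/3 = 2 + (-4*(-4))/3 = 2 + (⅓)*16 = 2 + 16/3 = 22/3 ≈ 7.3333)
(296 + 223) + ((3*K - 1) + A*O) = (296 + 223) + ((3*5 - 1) + 2*(22/3)) = 519 + ((15 - 1) + 44/3) = 519 + (14 + 44/3) = 519 + 86/3 = 1643/3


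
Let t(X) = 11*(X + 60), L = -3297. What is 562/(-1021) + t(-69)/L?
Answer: -583945/1122079 ≈ -0.52041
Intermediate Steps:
t(X) = 660 + 11*X (t(X) = 11*(60 + X) = 660 + 11*X)
562/(-1021) + t(-69)/L = 562/(-1021) + (660 + 11*(-69))/(-3297) = 562*(-1/1021) + (660 - 759)*(-1/3297) = -562/1021 - 99*(-1/3297) = -562/1021 + 33/1099 = -583945/1122079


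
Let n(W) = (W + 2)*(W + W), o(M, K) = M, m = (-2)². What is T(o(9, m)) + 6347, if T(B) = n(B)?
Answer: 6545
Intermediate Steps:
m = 4
n(W) = 2*W*(2 + W) (n(W) = (2 + W)*(2*W) = 2*W*(2 + W))
T(B) = 2*B*(2 + B)
T(o(9, m)) + 6347 = 2*9*(2 + 9) + 6347 = 2*9*11 + 6347 = 198 + 6347 = 6545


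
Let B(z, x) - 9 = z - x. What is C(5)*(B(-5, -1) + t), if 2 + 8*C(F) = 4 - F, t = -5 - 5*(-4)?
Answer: -15/2 ≈ -7.5000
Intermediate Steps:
B(z, x) = 9 + z - x (B(z, x) = 9 + (z - x) = 9 + z - x)
t = 15 (t = -5 + 20 = 15)
C(F) = ¼ - F/8 (C(F) = -¼ + (4 - F)/8 = -¼ + (½ - F/8) = ¼ - F/8)
C(5)*(B(-5, -1) + t) = (¼ - ⅛*5)*((9 - 5 - 1*(-1)) + 15) = (¼ - 5/8)*((9 - 5 + 1) + 15) = -3*(5 + 15)/8 = -3/8*20 = -15/2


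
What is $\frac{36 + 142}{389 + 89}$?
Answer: $\frac{89}{239} \approx 0.37239$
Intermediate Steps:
$\frac{36 + 142}{389 + 89} = \frac{178}{478} = 178 \cdot \frac{1}{478} = \frac{89}{239}$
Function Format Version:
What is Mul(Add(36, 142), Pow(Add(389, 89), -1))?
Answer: Rational(89, 239) ≈ 0.37239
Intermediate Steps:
Mul(Add(36, 142), Pow(Add(389, 89), -1)) = Mul(178, Pow(478, -1)) = Mul(178, Rational(1, 478)) = Rational(89, 239)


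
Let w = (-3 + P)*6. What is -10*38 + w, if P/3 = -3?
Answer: -452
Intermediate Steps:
P = -9 (P = 3*(-3) = -9)
w = -72 (w = (-3 - 9)*6 = -12*6 = -72)
-10*38 + w = -10*38 - 72 = -380 - 72 = -452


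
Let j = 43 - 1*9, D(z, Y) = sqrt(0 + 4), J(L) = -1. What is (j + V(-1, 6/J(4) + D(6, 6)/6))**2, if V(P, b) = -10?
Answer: 576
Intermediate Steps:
D(z, Y) = 2 (D(z, Y) = sqrt(4) = 2)
j = 34 (j = 43 - 9 = 34)
(j + V(-1, 6/J(4) + D(6, 6)/6))**2 = (34 - 10)**2 = 24**2 = 576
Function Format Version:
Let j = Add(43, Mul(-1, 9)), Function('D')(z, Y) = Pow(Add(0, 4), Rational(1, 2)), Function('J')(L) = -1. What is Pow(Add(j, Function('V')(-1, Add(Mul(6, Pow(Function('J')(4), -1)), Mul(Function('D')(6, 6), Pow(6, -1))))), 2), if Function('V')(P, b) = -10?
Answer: 576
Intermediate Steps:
Function('D')(z, Y) = 2 (Function('D')(z, Y) = Pow(4, Rational(1, 2)) = 2)
j = 34 (j = Add(43, -9) = 34)
Pow(Add(j, Function('V')(-1, Add(Mul(6, Pow(Function('J')(4), -1)), Mul(Function('D')(6, 6), Pow(6, -1))))), 2) = Pow(Add(34, -10), 2) = Pow(24, 2) = 576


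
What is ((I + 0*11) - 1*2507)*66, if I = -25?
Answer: -167112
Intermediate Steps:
((I + 0*11) - 1*2507)*66 = ((-25 + 0*11) - 1*2507)*66 = ((-25 + 0) - 2507)*66 = (-25 - 2507)*66 = -2532*66 = -167112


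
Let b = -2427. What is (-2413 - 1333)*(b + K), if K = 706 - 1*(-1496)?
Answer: 842850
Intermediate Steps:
K = 2202 (K = 706 + 1496 = 2202)
(-2413 - 1333)*(b + K) = (-2413 - 1333)*(-2427 + 2202) = -3746*(-225) = 842850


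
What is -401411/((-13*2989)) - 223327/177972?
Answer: 62762101253/6915458004 ≈ 9.0756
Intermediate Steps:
-401411/((-13*2989)) - 223327/177972 = -401411/(-38857) - 223327*1/177972 = -401411*(-1/38857) - 223327/177972 = 401411/38857 - 223327/177972 = 62762101253/6915458004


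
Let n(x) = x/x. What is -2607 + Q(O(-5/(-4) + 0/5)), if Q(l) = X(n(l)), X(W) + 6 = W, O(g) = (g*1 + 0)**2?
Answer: -2612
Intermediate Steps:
n(x) = 1
O(g) = g**2 (O(g) = (g + 0)**2 = g**2)
X(W) = -6 + W
Q(l) = -5 (Q(l) = -6 + 1 = -5)
-2607 + Q(O(-5/(-4) + 0/5)) = -2607 - 5 = -2612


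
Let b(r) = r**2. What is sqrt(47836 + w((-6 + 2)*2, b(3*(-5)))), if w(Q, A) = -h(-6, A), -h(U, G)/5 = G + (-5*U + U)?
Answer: sqrt(49081) ≈ 221.54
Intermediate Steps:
h(U, G) = -5*G + 20*U (h(U, G) = -5*(G + (-5*U + U)) = -5*(G - 4*U) = -5*G + 20*U)
w(Q, A) = 120 + 5*A (w(Q, A) = -(-5*A + 20*(-6)) = -(-5*A - 120) = -(-120 - 5*A) = 120 + 5*A)
sqrt(47836 + w((-6 + 2)*2, b(3*(-5)))) = sqrt(47836 + (120 + 5*(3*(-5))**2)) = sqrt(47836 + (120 + 5*(-15)**2)) = sqrt(47836 + (120 + 5*225)) = sqrt(47836 + (120 + 1125)) = sqrt(47836 + 1245) = sqrt(49081)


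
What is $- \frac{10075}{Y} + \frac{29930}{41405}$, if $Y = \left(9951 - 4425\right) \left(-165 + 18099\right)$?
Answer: $\frac{12105078101}{16748454996} \approx 0.72276$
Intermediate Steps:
$Y = 99103284$ ($Y = 5526 \cdot 17934 = 99103284$)
$- \frac{10075}{Y} + \frac{29930}{41405} = - \frac{10075}{99103284} + \frac{29930}{41405} = \left(-10075\right) \frac{1}{99103284} + 29930 \cdot \frac{1}{41405} = - \frac{10075}{99103284} + \frac{5986}{8281} = \frac{12105078101}{16748454996}$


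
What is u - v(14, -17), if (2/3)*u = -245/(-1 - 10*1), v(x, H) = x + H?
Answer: 801/22 ≈ 36.409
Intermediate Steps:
v(x, H) = H + x
u = 735/22 (u = 3*(-245/(-1 - 10*1))/2 = 3*(-245/(-1 - 10))/2 = 3*(-245/(-11))/2 = 3*(-245*(-1/11))/2 = (3/2)*(245/11) = 735/22 ≈ 33.409)
u - v(14, -17) = 735/22 - (-17 + 14) = 735/22 - 1*(-3) = 735/22 + 3 = 801/22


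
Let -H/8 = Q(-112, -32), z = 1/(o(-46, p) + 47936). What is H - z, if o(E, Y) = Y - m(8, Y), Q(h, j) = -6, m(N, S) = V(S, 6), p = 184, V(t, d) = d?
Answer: 2309471/48114 ≈ 48.000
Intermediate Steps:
m(N, S) = 6
o(E, Y) = -6 + Y (o(E, Y) = Y - 1*6 = Y - 6 = -6 + Y)
z = 1/48114 (z = 1/((-6 + 184) + 47936) = 1/(178 + 47936) = 1/48114 ≈ 2.0784e-5)
H = 48 (H = -8*(-6) = 48)
H - z = 48 - 1*1/48114 = 48 - 1/48114 = 2309471/48114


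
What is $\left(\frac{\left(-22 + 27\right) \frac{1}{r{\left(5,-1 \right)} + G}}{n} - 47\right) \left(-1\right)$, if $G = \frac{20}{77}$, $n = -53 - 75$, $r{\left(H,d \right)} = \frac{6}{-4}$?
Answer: $\frac{574143}{12224} \approx 46.969$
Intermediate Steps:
$r{\left(H,d \right)} = - \frac{3}{2}$ ($r{\left(H,d \right)} = 6 \left(- \frac{1}{4}\right) = - \frac{3}{2}$)
$n = -128$
$G = \frac{20}{77}$ ($G = 20 \cdot \frac{1}{77} = \frac{20}{77} \approx 0.25974$)
$\left(\frac{\left(-22 + 27\right) \frac{1}{r{\left(5,-1 \right)} + G}}{n} - 47\right) \left(-1\right) = \left(\frac{\left(-22 + 27\right) \frac{1}{- \frac{3}{2} + \frac{20}{77}}}{-128} - 47\right) \left(-1\right) = \left(\frac{5}{- \frac{191}{154}} \left(- \frac{1}{128}\right) - 47\right) \left(-1\right) = \left(5 \left(- \frac{154}{191}\right) \left(- \frac{1}{128}\right) - 47\right) \left(-1\right) = \left(\left(- \frac{770}{191}\right) \left(- \frac{1}{128}\right) - 47\right) \left(-1\right) = \left(\frac{385}{12224} - 47\right) \left(-1\right) = \left(- \frac{574143}{12224}\right) \left(-1\right) = \frac{574143}{12224}$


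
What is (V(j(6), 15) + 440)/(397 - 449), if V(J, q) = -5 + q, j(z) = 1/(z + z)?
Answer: -225/26 ≈ -8.6538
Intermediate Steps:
j(z) = 1/(2*z)
(V(j(6), 15) + 440)/(397 - 449) = ((-5 + 15) + 440)/(397 - 449) = (10 + 440)/(-52) = 450*(-1/52) = -225/26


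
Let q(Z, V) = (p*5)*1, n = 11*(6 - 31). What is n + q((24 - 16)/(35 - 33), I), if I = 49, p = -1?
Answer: -280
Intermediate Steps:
n = -275 (n = 11*(-25) = -275)
q(Z, V) = -5 (q(Z, V) = -1*5*1 = -5*1 = -5)
n + q((24 - 16)/(35 - 33), I) = -275 - 5 = -280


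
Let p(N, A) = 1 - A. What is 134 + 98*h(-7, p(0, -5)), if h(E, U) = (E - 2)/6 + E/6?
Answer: -382/3 ≈ -127.33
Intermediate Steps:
h(E, U) = -⅓ + E/3 (h(E, U) = (-2 + E)*(⅙) + E*(⅙) = (-⅓ + E/6) + E/6 = -⅓ + E/3)
134 + 98*h(-7, p(0, -5)) = 134 + 98*(-⅓ + (⅓)*(-7)) = 134 + 98*(-⅓ - 7/3) = 134 + 98*(-8/3) = 134 - 784/3 = -382/3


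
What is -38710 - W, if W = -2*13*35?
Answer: -37800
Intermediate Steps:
W = -910 (W = -26*35 = -910)
-38710 - W = -38710 - 1*(-910) = -38710 + 910 = -37800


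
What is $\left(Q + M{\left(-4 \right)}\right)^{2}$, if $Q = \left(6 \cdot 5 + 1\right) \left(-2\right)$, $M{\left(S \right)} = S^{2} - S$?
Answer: $1764$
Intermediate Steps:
$Q = -62$ ($Q = \left(30 + 1\right) \left(-2\right) = 31 \left(-2\right) = -62$)
$\left(Q + M{\left(-4 \right)}\right)^{2} = \left(-62 - 4 \left(-1 - 4\right)\right)^{2} = \left(-62 - -20\right)^{2} = \left(-62 + 20\right)^{2} = \left(-42\right)^{2} = 1764$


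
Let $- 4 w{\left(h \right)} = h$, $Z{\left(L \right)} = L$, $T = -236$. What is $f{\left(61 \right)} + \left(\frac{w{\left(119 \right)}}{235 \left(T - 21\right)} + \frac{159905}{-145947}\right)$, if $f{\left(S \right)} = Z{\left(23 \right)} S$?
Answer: $\frac{49428187910573}{35257876260} \approx 1401.9$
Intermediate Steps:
$w{\left(h \right)} = - \frac{h}{4}$
$f{\left(S \right)} = 23 S$
$f{\left(61 \right)} + \left(\frac{w{\left(119 \right)}}{235 \left(T - 21\right)} + \frac{159905}{-145947}\right) = 23 \cdot 61 + \left(\frac{\left(- \frac{1}{4}\right) 119}{235 \left(-236 - 21\right)} + \frac{159905}{-145947}\right) = 1403 - \left(\frac{159905}{145947} + \frac{119}{4 \cdot 235 \left(-257\right)}\right) = 1403 - \left(\frac{159905}{145947} + \frac{119}{4 \left(-60395\right)}\right) = 1403 - \frac{38612482207}{35257876260} = \frac{49428187910573}{35257876260}$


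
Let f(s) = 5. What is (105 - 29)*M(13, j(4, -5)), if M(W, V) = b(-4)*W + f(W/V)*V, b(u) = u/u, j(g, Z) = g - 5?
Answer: 608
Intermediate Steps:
j(g, Z) = -5 + g
b(u) = 1
M(W, V) = W + 5*V (M(W, V) = 1*W + 5*V = W + 5*V)
(105 - 29)*M(13, j(4, -5)) = (105 - 29)*(13 + 5*(-5 + 4)) = 76*(13 + 5*(-1)) = 76*(13 - 5) = 76*8 = 608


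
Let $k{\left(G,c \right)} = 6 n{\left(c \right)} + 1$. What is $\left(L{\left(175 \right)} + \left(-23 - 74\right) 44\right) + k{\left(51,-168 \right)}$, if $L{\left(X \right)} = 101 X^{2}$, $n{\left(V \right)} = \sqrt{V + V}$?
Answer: $3088858 + 24 i \sqrt{21} \approx 3.0889 \cdot 10^{6} + 109.98 i$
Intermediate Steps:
$n{\left(V \right)} = \sqrt{2} \sqrt{V}$ ($n{\left(V \right)} = \sqrt{2 V} = \sqrt{2} \sqrt{V}$)
$k{\left(G,c \right)} = 1 + 6 \sqrt{2} \sqrt{c}$ ($k{\left(G,c \right)} = 6 \sqrt{2} \sqrt{c} + 1 = 1 + 6 \sqrt{2} \sqrt{c}$)
$\left(L{\left(175 \right)} + \left(-23 - 74\right) 44\right) + k{\left(51,-168 \right)} = \left(101 \cdot 175^{2} + \left(-23 - 74\right) 44\right) + \left(1 + 6 \sqrt{2} \sqrt{-168}\right) = \left(101 \cdot 30625 - 4268\right) + \left(1 + 6 \sqrt{2} \cdot 2 i \sqrt{42}\right) = \left(3093125 - 4268\right) + \left(1 + 24 i \sqrt{21}\right) = 3088857 + \left(1 + 24 i \sqrt{21}\right) = 3088858 + 24 i \sqrt{21}$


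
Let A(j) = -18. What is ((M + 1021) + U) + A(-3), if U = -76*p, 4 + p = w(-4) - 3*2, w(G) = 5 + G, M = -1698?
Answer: -11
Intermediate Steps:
p = -9 (p = -4 + ((5 - 4) - 3*2) = -4 + (1 - 6) = -4 - 5 = -9)
U = 684 (U = -76*(-9) = 684)
((M + 1021) + U) + A(-3) = ((-1698 + 1021) + 684) - 18 = (-677 + 684) - 18 = 7 - 18 = -11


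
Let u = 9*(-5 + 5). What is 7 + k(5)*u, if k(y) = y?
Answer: 7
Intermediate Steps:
u = 0 (u = 9*0 = 0)
7 + k(5)*u = 7 + 5*0 = 7 + 0 = 7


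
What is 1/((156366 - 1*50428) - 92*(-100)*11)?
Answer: 1/207138 ≈ 4.8277e-6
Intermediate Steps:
1/((156366 - 1*50428) - 92*(-100)*11) = 1/((156366 - 50428) + 9200*11) = 1/(105938 + 101200) = 1/207138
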